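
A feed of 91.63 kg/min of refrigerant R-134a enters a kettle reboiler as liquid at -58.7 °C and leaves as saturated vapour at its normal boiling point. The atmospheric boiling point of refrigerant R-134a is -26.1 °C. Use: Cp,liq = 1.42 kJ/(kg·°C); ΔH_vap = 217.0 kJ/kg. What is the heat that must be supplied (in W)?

liquid -58.7→-26.1 °C: 46.292 kJ/kg
vaporisation at -26.1 °C: 217 kJ/kg
Δh = 46.292 + 217 = 263.29 kJ/kg
Q = ṁ·Δh = 91.63 kg/min × 263.29 kJ/kg = 24125 kJ/min
|Q| = 402.09 kW = 402090 W

Q = 402000 W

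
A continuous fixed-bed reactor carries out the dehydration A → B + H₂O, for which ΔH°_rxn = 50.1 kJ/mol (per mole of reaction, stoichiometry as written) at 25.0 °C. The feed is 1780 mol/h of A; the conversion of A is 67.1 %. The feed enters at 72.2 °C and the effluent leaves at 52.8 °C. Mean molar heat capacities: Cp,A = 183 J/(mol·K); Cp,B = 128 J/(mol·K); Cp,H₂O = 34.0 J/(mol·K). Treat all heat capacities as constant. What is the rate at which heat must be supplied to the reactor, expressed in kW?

Q_in = 14.7 kW

Extent of reaction ξ = 0.671 × 1780 = 1194.4 mol/h
Reaction term: ξ·ΔH°_rxn = 1194.4 × 50.1 = 59838 kJ/h
Sensible, feed 72.2→25 °C: -15375 kJ/h
Outlet flows (mol/h): A 585.62, B 1194.4, H₂O 1194.4
Sensible, products 25→52.8 °C: 8358.3 kJ/h
Q = ΔH = 52822 kJ/h = 14.673 kW
Heat supplied = 14.673 kW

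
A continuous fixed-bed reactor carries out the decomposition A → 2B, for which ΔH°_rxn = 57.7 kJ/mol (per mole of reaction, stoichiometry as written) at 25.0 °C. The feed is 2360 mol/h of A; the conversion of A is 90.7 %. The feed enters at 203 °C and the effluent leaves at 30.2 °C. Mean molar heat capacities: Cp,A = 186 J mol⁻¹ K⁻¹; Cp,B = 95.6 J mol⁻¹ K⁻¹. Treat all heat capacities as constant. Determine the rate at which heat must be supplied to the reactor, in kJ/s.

Extent of reaction ξ = 0.907 × 2360 = 2140.5 mol/h
Reaction term: ξ·ΔH°_rxn = 2140.5 × 57.7 = 123510 kJ/h
Sensible, feed 203→25 °C: -78135 kJ/h
Outlet flows (mol/h): A 219.48, B 4281
Sensible, products 25→30.2 °C: 2340.5 kJ/h
Q = ΔH = 47714 kJ/h = 13.254 kW
Heat supplied = 13.254 kJ/s

Q_in = 13.3 kJ/s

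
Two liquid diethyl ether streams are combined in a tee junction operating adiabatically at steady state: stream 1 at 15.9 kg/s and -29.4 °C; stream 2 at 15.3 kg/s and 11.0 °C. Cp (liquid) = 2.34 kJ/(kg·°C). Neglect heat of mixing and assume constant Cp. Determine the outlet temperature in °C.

T_out = -9.59 °C

Energy balance with Q = 0: Σ ṁᵢCp,ᵢ(T_out − Tᵢ) = 0
T_out = Σ ṁᵢCp,ᵢTᵢ / Σ ṁᵢCp,ᵢ
      = -700.03 / 73.008 = -9.5885 °C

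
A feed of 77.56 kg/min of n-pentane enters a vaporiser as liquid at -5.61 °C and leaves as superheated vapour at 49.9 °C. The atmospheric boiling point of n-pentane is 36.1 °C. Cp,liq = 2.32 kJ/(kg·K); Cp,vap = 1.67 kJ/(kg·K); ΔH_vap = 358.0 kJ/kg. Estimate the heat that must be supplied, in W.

liquid -5.61→36.1 °C: 96.767 kJ/kg
vaporisation at 36.1 °C: 358 kJ/kg
vapour 36.1→49.9 °C: 23.046 kJ/kg
Δh = 96.767 + 358 + 23.046 = 477.81 kJ/kg
Q = ṁ·Δh = 77.56 kg/min × 477.81 kJ/kg = 37059 kJ/min
|Q| = 617.65 kW = 617650 W

Q = 618000 W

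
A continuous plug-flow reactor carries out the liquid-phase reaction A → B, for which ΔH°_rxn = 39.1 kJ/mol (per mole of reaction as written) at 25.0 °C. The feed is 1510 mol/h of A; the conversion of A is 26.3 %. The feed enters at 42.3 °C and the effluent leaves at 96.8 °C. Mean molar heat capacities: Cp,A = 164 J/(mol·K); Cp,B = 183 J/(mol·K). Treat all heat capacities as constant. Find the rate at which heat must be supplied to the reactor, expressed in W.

Q_in = 8210 W

Extent of reaction ξ = 0.263 × 1510 = 397.13 mol/h
Reaction term: ξ·ΔH°_rxn = 397.13 × 39.1 = 15528 kJ/h
Sensible, feed 42.3→25 °C: -4284.2 kJ/h
Outlet flows (mol/h): A 1112.9, B 397.13
Sensible, products 25→96.8 °C: 18322 kJ/h
Q = ΔH = 29566 kJ/h = 8.2128 kW
Heat supplied = 8212.8 W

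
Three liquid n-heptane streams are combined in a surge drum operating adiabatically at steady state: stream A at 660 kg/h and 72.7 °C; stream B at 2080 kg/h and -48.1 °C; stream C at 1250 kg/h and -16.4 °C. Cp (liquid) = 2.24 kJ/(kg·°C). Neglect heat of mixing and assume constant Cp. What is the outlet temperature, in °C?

No heat crosses the boundary, so H_out = H_in.
T_out = Σ ṁᵢCp,ᵢTᵢ / Σ ṁᵢCp,ᵢ
      = -162550 / 8937.6 = -18.187 °C

T_out = -18.2 °C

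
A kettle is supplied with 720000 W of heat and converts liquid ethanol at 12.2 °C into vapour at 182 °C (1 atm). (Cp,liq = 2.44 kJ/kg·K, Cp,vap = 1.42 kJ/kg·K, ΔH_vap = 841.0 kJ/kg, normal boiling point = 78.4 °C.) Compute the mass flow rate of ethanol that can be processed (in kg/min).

ṁ = 37.6 kg/min

Δh = 2.44×(78.4−12.2) + 841.0 + 1.42×(182−78.4) = 1149.6 kJ/kg
Q = 720000 W = 720 kJ/s = 43200 kJ/min
ṁ = Q/Δh = 43200 / 1149.6 = 37.577 kg/min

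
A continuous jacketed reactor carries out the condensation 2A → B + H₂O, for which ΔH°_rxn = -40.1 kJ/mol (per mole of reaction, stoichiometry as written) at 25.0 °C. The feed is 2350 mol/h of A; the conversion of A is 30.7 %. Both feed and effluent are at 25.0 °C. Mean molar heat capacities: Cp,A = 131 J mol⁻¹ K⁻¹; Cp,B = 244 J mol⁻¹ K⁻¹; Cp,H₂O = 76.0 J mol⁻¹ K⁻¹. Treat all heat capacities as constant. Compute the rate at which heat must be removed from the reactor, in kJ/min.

Extent of reaction ξ = 0.307 × 2350 / 2 = 360.72 mol/h
Reaction term: ξ·ΔH°_rxn = 360.72 × -40.1 = -14465 kJ/h
Q = ΔH = -14465 kJ/h = -4.0181 kW
Heat removed = 241.08 kJ/min

Q_out = 241 kJ/min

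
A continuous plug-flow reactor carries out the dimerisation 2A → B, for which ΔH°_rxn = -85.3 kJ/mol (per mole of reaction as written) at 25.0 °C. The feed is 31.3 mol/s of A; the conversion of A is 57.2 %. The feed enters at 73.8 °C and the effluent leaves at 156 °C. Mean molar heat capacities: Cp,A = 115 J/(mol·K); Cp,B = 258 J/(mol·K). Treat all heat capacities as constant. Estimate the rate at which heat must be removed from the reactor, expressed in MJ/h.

Extent of reaction ξ = 0.572 × 31.3 / 2 = 8.9518 mol/s
Reaction term: ξ·ΔH°_rxn = 8.9518 × -85.3 = -763.59 kJ/s
Sensible, feed 73.8→25 °C: -175.66 kJ/s
Outlet flows (mol/s): A 13.396, B 8.9518
Sensible, products 25→156 °C: 504.37 kJ/s
Q = ΔH = -434.87 kJ/s = -434.87 kW
Heat removed = 1565.5 MJ/h

Q_out = 1570 MJ/h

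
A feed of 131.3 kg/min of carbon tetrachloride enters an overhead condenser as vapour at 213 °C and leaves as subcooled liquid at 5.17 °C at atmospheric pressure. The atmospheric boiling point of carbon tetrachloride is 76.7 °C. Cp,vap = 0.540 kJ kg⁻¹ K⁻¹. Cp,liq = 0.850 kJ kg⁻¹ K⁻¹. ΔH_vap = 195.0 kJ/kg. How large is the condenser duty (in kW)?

vapour 213→76.7 °C: -73.602 kJ/kg
condensation at 76.7 °C: -195 kJ/kg
liquid 76.7→5.17 °C: -60.8 kJ/kg
Δh = -73.602 + -195 + -60.8 = -329.4 kJ/kg
Q = ṁ·Δh = 131.3 kg/min × -329.4 kJ/kg = -43251 kJ/min
|Q| = 720.84 kW

Q_c = 721 kW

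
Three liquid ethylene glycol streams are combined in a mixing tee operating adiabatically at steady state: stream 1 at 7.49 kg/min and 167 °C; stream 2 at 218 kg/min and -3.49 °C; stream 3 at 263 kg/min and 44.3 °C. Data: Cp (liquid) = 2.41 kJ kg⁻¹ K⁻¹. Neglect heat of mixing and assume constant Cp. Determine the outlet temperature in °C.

T_out = 24.9 °C

Adiabatic, steady state ⇒ Σ ṁᵢCp,ᵢ(T_out − Tᵢ) = 0
Σ ṁᵢCp,ᵢTᵢ = 7.49×2.41×167 + 218×2.41×-3.49 + 263×2.41×44.3 = 29260
Σ ṁᵢCp,ᵢ = 7.49×2.41 + 218×2.41 + 263×2.41 = 1177.3
T_out = 29260 / 1177.3 = 24.854 °C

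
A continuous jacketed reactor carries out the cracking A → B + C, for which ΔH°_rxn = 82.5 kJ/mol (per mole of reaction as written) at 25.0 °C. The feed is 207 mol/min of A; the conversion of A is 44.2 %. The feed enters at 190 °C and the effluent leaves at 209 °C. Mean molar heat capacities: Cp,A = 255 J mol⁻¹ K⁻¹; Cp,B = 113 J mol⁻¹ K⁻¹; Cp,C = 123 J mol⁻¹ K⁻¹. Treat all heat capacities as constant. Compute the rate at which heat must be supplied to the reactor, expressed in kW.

Q_in = 137 kW

Extent of reaction ξ = 0.442 × 207 = 91.494 mol/min
Reaction term: ξ·ΔH°_rxn = 91.494 × 82.5 = 7548.3 kJ/min
Sensible, feed 190→25 °C: -8709.5 kJ/min
Outlet flows (mol/min): A 115.51, B 91.494, C 91.494
Sensible, products 25→209 °C: 9392.6 kJ/min
Q = ΔH = 8231.3 kJ/min = 137.19 kW
Heat supplied = 137.19 kW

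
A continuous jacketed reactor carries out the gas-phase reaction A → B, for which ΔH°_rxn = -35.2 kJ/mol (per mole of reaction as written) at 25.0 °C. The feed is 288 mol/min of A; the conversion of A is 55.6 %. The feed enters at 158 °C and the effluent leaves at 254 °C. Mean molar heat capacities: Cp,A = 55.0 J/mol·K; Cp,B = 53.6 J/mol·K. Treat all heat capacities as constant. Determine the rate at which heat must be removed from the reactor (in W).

Extent of reaction ξ = 0.556 × 288 = 160.13 mol/min
Reaction term: ξ·ΔH°_rxn = 160.13 × -35.2 = -5636.5 kJ/min
Sensible, feed 158→25 °C: -2106.7 kJ/min
Outlet flows (mol/min): A 127.87, B 160.13
Sensible, products 25→254 °C: 3576 kJ/min
Q = ΔH = -4167.2 kJ/min = -69.453 kW
Heat removed = 69453 W

Q_out = 69500 W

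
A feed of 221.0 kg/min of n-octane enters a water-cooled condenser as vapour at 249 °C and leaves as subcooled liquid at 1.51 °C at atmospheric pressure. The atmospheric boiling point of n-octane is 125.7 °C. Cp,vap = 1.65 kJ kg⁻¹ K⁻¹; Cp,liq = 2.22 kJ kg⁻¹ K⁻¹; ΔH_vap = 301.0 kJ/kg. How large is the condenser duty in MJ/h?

Q_c = 10300 MJ/h

vapour 249→125.7 °C: -203.44 kJ/kg
condensation at 125.7 °C: -301 kJ/kg
liquid 125.7→1.51 °C: -275.7 kJ/kg
Δh = -203.44 + -301 + -275.7 = -780.15 kJ/kg
Q = ṁ·Δh = 221.0 kg/min × -780.15 kJ/kg = -172410 kJ/min
|Q| = 2873.5 kW = 10345 MJ/h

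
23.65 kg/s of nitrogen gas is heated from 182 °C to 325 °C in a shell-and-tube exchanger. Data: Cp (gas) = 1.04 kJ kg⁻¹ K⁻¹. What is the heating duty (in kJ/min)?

Q = 211000 kJ/min

Q = ṁ·Cp·ΔT = 23.65 × 1.04 × (325 − 182) = 3517.2 kJ/s
Heating duty = 211030 kJ/min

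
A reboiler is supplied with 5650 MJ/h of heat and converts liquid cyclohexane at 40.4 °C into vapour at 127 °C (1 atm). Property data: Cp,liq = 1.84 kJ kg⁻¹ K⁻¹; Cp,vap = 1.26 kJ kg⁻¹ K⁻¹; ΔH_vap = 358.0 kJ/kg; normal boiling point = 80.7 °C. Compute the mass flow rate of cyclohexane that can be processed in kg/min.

Δh = 1.84×(80.7−40.4) + 358.0 + 1.26×(127−80.7) = 490.49 kJ/kg
Q = 5650 MJ/h = 1569.4 kJ/s = 94167 kJ/min
ṁ = Q/Δh = 94167 / 490.49 = 191.98 kg/min

ṁ = 192 kg/min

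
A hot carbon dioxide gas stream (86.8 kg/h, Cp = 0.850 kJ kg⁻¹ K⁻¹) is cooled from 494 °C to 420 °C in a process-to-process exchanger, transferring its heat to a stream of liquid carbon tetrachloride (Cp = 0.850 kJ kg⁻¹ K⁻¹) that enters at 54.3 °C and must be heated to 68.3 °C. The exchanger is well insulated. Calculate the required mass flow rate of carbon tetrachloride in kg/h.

ṁ_c = 459 kg/h

Heat released by hot stream: Q = 86.8 × 0.850 × (494 − 420) = 5459.7 kJ/h
Energy balance on cold side (adiabatic exchanger): Q = ṁ_c·Cp_c·(T_c,out − T_c,in)
ṁ_c = 5459.7 / [0.850 × (68.3 − 54.3)] = 458.8 kg/h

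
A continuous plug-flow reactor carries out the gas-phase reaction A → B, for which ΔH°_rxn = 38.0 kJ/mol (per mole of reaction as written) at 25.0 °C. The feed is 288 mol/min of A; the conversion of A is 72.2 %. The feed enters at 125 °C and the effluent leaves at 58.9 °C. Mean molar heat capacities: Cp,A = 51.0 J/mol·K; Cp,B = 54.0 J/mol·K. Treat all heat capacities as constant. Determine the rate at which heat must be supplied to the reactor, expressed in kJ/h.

Extent of reaction ξ = 0.722 × 288 = 207.94 mol/min
Reaction term: ξ·ΔH°_rxn = 207.94 × 38.0 = 7901.6 kJ/min
Sensible, feed 125→25 °C: -1468.8 kJ/min
Outlet flows (mol/min): A 80.064, B 207.94
Sensible, products 25→58.9 °C: 519.07 kJ/min
Q = ΔH = 6951.8 kJ/min = 115.86 kW
Heat supplied = 417110 kJ/h

Q_in = 417000 kJ/h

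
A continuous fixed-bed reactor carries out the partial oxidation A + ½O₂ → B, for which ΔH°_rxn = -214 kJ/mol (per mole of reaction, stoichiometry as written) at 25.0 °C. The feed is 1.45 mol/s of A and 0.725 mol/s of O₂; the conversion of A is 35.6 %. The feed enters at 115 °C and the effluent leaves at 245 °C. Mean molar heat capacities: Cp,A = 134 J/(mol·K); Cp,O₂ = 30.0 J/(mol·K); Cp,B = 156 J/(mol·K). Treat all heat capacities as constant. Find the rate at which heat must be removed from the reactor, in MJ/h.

Q_out = 294 MJ/h

Extent of reaction ξ = 0.356 × 1.45 = 0.5162 mol/s
Reaction term: ξ·ΔH°_rxn = 0.5162 × -214 = -110.47 kJ/s
Sensible, feed 115→25 °C: -19.445 kJ/s
Outlet flows (mol/s): A 0.9338, O₂ 0.4669, B 0.5162
Sensible, products 25→245 °C: 48.326 kJ/s
Q = ΔH = -81.585 kJ/s = -81.585 kW
Heat removed = 293.71 MJ/h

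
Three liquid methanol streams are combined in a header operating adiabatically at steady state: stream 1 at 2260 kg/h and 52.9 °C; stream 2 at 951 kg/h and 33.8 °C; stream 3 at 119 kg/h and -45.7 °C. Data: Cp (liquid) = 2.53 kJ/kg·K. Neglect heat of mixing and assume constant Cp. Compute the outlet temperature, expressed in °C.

T_out = 43.9 °C

Adiabatic, steady state ⇒ Σ ṁᵢCp,ᵢ(T_out − Tᵢ) = 0
Σ ṁᵢCp,ᵢTᵢ = 2260×2.53×52.9 + 951×2.53×33.8 + 119×2.53×-45.7 = 370040
Σ ṁᵢCp,ᵢ = 2260×2.53 + 951×2.53 + 119×2.53 = 8424.9
T_out = 370040 / 8424.9 = 43.922 °C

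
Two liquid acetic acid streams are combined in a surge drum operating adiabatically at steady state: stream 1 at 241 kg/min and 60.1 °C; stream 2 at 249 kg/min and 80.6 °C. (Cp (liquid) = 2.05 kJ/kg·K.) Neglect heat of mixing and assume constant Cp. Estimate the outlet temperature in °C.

T_out = 70.5 °C

Energy balance with Q = 0: Σ ṁᵢCp,ᵢ(T_out − Tᵢ) = 0
T_out = Σ ṁᵢCp,ᵢTᵢ / Σ ṁᵢCp,ᵢ
      = 70835 / 1004.5 = 70.517 °C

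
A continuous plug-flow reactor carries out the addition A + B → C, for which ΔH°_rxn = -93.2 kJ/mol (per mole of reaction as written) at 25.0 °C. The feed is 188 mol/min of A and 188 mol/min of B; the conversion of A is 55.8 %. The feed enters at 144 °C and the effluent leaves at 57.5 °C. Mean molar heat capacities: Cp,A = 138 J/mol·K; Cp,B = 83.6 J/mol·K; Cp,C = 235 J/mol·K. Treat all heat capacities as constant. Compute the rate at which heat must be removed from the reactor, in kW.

Extent of reaction ξ = 0.558 × 188 = 104.9 mol/min
Reaction term: ξ·ΔH°_rxn = 104.9 × -93.2 = -9777.1 kJ/min
Sensible, feed 144→25 °C: -4957.6 kJ/min
Outlet flows (mol/min): A 83.096, B 83.096, C 104.9
Sensible, products 25→57.5 °C: 1399.7 kJ/min
Q = ΔH = -13335 kJ/min = -222.25 kW
Heat removed = 222.25 kW

Q_out = 222 kW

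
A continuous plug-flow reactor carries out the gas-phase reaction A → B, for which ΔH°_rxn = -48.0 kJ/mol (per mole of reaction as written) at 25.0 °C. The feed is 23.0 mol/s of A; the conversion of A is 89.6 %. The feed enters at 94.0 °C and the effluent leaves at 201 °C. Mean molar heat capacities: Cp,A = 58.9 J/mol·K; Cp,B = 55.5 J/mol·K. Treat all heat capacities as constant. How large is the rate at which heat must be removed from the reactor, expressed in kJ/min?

Q_out = 51400 kJ/min

Extent of reaction ξ = 0.896 × 23.0 = 20.608 mol/s
Reaction term: ξ·ΔH°_rxn = 20.608 × -48.0 = -989.18 kJ/s
Sensible, feed 94.0→25 °C: -93.474 kJ/s
Outlet flows (mol/s): A 2.392, B 20.608
Sensible, products 25→201 °C: 226.1 kJ/s
Q = ΔH = -856.56 kJ/s = -856.56 kW
Heat removed = 51394 kJ/min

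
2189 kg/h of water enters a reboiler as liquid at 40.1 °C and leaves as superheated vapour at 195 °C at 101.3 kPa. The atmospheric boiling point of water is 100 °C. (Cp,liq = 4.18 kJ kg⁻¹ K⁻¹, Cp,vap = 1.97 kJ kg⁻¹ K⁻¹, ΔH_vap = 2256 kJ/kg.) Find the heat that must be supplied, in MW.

Q = 1.64 MW

liquid 40.1→100 °C: 250.38 kJ/kg
vaporisation at 100 °C: 2256 kJ/kg
vapour 100→195 °C: 187.15 kJ/kg
Δh = 250.38 + 2256 + 187.15 = 2693.5 kJ/kg
Q = ṁ·Δh = 2189 kg/h × 2693.5 kJ/kg = 5.8961e+06 kJ/h
|Q| = 1637.8 kW = 1.6378 MW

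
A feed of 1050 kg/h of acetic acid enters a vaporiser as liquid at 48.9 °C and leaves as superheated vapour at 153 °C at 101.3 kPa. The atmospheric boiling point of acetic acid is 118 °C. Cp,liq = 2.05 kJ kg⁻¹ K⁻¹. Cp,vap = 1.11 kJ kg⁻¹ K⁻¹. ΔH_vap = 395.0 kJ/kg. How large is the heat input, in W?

liquid 48.9→118 °C: 141.65 kJ/kg
vaporisation at 118 °C: 395 kJ/kg
vapour 118→153 °C: 38.85 kJ/kg
Δh = 141.65 + 395 + 38.85 = 575.5 kJ/kg
Q = ṁ·Δh = 1050 kg/h × 575.5 kJ/kg = 604280 kJ/h
|Q| = 167.86 kW = 167860 W

Q = 168000 W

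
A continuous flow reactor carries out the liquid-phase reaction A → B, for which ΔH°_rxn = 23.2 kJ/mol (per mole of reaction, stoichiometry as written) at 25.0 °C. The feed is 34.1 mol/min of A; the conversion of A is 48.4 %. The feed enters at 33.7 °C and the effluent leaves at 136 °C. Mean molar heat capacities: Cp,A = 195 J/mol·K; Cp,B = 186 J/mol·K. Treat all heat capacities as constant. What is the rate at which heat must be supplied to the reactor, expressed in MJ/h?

Q_in = 62.8 MJ/h

Extent of reaction ξ = 0.484 × 34.1 = 16.504 mol/min
Reaction term: ξ·ΔH°_rxn = 16.504 × 23.2 = 382.9 kJ/min
Sensible, feed 33.7→25 °C: -57.851 kJ/min
Outlet flows (mol/min): A 17.596, B 16.504
Sensible, products 25→136 °C: 721.61 kJ/min
Q = ΔH = 1046.7 kJ/min = 17.444 kW
Heat supplied = 62.799 MJ/h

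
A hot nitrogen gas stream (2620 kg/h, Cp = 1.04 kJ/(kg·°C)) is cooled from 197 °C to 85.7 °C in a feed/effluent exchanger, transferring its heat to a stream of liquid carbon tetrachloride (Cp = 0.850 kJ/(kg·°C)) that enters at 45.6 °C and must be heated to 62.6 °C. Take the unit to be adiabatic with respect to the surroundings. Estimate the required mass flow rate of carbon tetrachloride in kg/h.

ṁ_c = 21000 kg/h

Heat released by hot stream: Q = 2620 × 1.04 × (197 − 85.7) = 303270 kJ/h
Energy balance on cold side (adiabatic exchanger): Q = ṁ_c·Cp_c·(T_c,out − T_c,in)
ṁ_c = 303270 / [0.850 × (62.6 − 45.6)] = 20988 kg/h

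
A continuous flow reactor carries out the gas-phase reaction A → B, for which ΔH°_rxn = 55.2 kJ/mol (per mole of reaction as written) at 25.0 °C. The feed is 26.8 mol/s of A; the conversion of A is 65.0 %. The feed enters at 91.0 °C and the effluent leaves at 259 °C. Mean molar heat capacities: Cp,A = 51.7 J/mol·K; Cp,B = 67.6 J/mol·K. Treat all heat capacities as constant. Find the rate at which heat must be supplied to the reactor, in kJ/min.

Extent of reaction ξ = 0.650 × 26.8 = 17.42 mol/s
Reaction term: ξ·ΔH°_rxn = 17.42 × 55.2 = 961.58 kJ/s
Sensible, feed 91.0→25 °C: -91.447 kJ/s
Outlet flows (mol/s): A 9.38, B 17.42
Sensible, products 25→259 °C: 389.03 kJ/s
Q = ΔH = 1259.2 kJ/s = 1259.2 kW
Heat supplied = 75550 kJ/min

Q_in = 75600 kJ/min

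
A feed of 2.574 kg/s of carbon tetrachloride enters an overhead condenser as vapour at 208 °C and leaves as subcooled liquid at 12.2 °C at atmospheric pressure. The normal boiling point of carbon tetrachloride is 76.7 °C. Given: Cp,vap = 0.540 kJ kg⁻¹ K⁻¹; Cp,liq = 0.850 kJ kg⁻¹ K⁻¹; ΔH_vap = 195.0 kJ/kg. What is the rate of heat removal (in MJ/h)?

Q_c = 2970 MJ/h

vapour 208→76.7 °C: -70.902 kJ/kg
condensation at 76.7 °C: -195 kJ/kg
liquid 76.7→12.2 °C: -54.825 kJ/kg
Δh = -70.902 + -195 + -54.825 = -320.73 kJ/kg
Q = ṁ·Δh = 2.574 kg/s × -320.73 kJ/kg = -825.55 kJ/s
|Q| = 825.55 kW = 2972 MJ/h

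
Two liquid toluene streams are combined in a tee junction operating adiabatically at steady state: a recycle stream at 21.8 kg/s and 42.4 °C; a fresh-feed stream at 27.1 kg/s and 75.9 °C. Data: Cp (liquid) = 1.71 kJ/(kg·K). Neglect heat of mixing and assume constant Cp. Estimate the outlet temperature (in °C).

Adiabatic, steady state ⇒ Σ ṁᵢCp,ᵢ(T_out − Tᵢ) = 0
Σ ṁᵢCp,ᵢTᵢ = 21.8×1.71×42.4 + 27.1×1.71×75.9 = 5097.9
Σ ṁᵢCp,ᵢ = 21.8×1.71 + 27.1×1.71 = 83.619
T_out = 5097.9 / 83.619 = 60.965 °C

T_out = 61.0 °C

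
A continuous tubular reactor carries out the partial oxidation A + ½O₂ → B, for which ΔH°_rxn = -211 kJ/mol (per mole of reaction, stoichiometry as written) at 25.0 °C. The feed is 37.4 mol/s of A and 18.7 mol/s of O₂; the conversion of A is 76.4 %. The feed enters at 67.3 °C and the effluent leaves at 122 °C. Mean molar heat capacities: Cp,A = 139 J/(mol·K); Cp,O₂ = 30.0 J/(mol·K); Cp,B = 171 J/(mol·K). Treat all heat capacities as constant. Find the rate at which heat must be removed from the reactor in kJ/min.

Q_out = 340000 kJ/min

Extent of reaction ξ = 0.764 × 37.4 = 28.574 mol/s
Reaction term: ξ·ΔH°_rxn = 28.574 × -211 = -6029 kJ/s
Sensible, feed 67.3→25 °C: -243.63 kJ/s
Outlet flows (mol/s): A 8.8264, O₂ 4.4132, B 28.574
Sensible, products 25→122 °C: 605.8 kJ/s
Q = ΔH = -5666.9 kJ/s = -5666.9 kW
Heat removed = 340010 kJ/min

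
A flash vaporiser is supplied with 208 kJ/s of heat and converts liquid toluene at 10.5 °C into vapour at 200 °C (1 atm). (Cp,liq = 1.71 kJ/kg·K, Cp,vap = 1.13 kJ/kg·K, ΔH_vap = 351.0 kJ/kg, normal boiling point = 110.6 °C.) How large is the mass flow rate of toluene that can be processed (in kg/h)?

ṁ = 1200 kg/h

Δh = 1.71×(110.6−10.5) + 351.0 + 1.13×(200−110.6) = 623.19 kJ/kg
Q = 208 kJ/s = 208 kJ/s = 748800 kJ/h
ṁ = Q/Δh = 748800 / 623.19 = 1201.6 kg/h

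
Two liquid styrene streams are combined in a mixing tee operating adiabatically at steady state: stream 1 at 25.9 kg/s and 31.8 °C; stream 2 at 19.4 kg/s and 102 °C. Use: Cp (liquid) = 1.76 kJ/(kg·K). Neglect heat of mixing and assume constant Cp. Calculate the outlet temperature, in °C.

Energy balance with Q = 0: Σ ṁᵢCp,ᵢ(T_out − Tᵢ) = 0
Σ ṁᵢCp,ᵢTᵢ = 25.9×1.76×31.8 + 19.4×1.76×102 = 4932.3
Σ ṁᵢCp,ᵢ = 25.9×1.76 + 19.4×1.76 = 79.728
T_out = 4932.3 / 79.728 = 61.864 °C

T_out = 61.9 °C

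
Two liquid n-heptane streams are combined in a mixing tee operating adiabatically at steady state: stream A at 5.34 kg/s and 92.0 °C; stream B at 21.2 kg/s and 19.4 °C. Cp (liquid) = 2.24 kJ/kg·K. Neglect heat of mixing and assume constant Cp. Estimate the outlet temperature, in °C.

T_out = 34.0 °C

Energy balance with Q = 0: Σ ṁᵢCp,ᵢ(T_out − Tᵢ) = 0
Σ ṁᵢCp,ᵢTᵢ = 5.34×2.24×92.0 + 21.2×2.24×19.4 = 2021.7
Σ ṁᵢCp,ᵢ = 5.34×2.24 + 21.2×2.24 = 59.45
T_out = 2021.7 / 59.45 = 34.008 °C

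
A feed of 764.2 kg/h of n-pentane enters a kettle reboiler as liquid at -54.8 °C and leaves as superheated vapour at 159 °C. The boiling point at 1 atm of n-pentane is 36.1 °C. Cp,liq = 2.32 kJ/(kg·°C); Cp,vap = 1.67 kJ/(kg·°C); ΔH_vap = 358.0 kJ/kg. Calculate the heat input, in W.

Q = 164000 W

liquid -54.8→36.1 °C: 210.89 kJ/kg
vaporisation at 36.1 °C: 358 kJ/kg
vapour 36.1→159 °C: 205.24 kJ/kg
Δh = 210.89 + 358 + 205.24 = 774.13 kJ/kg
Q = ṁ·Δh = 764.2 kg/h × 774.13 kJ/kg = 591590 kJ/h
|Q| = 164.33 kW = 164330 W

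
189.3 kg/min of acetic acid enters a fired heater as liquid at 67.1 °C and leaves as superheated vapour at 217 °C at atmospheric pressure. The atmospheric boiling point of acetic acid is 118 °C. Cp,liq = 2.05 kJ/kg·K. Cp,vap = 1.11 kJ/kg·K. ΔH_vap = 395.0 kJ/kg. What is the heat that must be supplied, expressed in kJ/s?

Q = 1920 kJ/s

liquid 67.1→118 °C: 104.34 kJ/kg
vaporisation at 118 °C: 395 kJ/kg
vapour 118→217 °C: 109.89 kJ/kg
Δh = 104.34 + 395 + 109.89 = 609.24 kJ/kg
Q = ṁ·Δh = 189.3 kg/min × 609.24 kJ/kg = 115330 kJ/min
|Q| = 1922.1 kW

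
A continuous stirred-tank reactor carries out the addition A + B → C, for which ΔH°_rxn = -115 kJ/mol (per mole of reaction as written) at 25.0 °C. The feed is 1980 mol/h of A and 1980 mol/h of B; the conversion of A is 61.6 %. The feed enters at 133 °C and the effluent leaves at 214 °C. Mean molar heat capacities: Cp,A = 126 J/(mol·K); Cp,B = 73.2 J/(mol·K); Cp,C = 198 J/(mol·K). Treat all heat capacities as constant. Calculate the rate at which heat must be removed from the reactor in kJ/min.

Q_out = 1810 kJ/min

Extent of reaction ξ = 0.616 × 1980 = 1219.7 mol/h
Reaction term: ξ·ΔH°_rxn = 1219.7 × -115 = -140260 kJ/h
Sensible, feed 133→25 °C: -42597 kJ/h
Outlet flows (mol/h): A 760.32, B 760.32, C 1219.7
Sensible, products 25→214 °C: 74268 kJ/h
Q = ΔH = -108590 kJ/h = -30.164 kW
Heat removed = 1809.9 kJ/min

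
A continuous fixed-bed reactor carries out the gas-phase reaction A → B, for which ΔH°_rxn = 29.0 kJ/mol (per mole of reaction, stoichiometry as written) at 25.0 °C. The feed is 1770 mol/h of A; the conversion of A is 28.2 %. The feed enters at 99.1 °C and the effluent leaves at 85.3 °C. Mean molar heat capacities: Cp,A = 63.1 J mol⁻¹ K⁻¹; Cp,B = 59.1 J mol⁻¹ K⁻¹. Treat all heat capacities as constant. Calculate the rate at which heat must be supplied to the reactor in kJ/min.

Q_in = 214 kJ/min

Extent of reaction ξ = 0.282 × 1770 = 499.14 mol/h
Reaction term: ξ·ΔH°_rxn = 499.14 × 29.0 = 14475 kJ/h
Sensible, feed 99.1→25 °C: -8276 kJ/h
Outlet flows (mol/h): A 1270.9, B 499.14
Sensible, products 25→85.3 °C: 6614.3 kJ/h
Q = ΔH = 12813 kJ/h = 3.5593 kW
Heat supplied = 213.56 kJ/min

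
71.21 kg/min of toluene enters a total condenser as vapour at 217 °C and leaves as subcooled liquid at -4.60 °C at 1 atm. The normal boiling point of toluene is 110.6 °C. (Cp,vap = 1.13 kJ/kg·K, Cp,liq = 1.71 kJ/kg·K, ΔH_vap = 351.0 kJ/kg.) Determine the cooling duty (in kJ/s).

vapour 217→110.6 °C: -120.23 kJ/kg
condensation at 110.6 °C: -351 kJ/kg
liquid 110.6→-4.60 °C: -196.99 kJ/kg
Δh = -120.23 + -351 + -196.99 = -668.22 kJ/kg
Q = ṁ·Δh = 71.21 kg/min × -668.22 kJ/kg = -47584 kJ/min
|Q| = 793.07 kW

Q_c = 793 kJ/s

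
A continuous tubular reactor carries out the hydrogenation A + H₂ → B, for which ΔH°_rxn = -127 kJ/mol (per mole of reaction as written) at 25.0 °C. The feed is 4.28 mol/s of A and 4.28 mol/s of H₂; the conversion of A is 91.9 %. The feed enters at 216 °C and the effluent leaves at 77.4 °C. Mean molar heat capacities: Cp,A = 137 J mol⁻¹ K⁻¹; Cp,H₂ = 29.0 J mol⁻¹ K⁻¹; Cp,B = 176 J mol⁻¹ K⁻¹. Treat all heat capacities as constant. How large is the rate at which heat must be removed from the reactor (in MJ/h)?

Q_out = 2150 MJ/h

Extent of reaction ξ = 0.919 × 4.28 = 3.9333 mol/s
Reaction term: ξ·ΔH°_rxn = 3.9333 × -127 = -499.53 kJ/s
Sensible, feed 216→25 °C: -135.7 kJ/s
Outlet flows (mol/s): A 0.34668, H₂ 0.34668, B 3.9333
Sensible, products 25→77.4 °C: 39.29 kJ/s
Q = ΔH = -595.94 kJ/s = -595.94 kW
Heat removed = 2145.4 MJ/h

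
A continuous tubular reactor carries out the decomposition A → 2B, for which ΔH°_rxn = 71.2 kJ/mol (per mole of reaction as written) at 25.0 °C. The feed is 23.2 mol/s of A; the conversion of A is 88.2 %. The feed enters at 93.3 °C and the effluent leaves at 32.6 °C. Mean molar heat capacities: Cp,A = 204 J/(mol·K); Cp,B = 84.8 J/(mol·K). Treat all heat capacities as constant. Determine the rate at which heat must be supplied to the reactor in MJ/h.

Q_in = 4190 MJ/h

Extent of reaction ξ = 0.882 × 23.2 = 20.462 mol/s
Reaction term: ξ·ΔH°_rxn = 20.462 × 71.2 = 1456.9 kJ/s
Sensible, feed 93.3→25 °C: -323.25 kJ/s
Outlet flows (mol/s): A 2.7376, B 40.925
Sensible, products 25→32.6 °C: 30.62 kJ/s
Q = ΔH = 1164.3 kJ/s = 1164.3 kW
Heat supplied = 4191.5 MJ/h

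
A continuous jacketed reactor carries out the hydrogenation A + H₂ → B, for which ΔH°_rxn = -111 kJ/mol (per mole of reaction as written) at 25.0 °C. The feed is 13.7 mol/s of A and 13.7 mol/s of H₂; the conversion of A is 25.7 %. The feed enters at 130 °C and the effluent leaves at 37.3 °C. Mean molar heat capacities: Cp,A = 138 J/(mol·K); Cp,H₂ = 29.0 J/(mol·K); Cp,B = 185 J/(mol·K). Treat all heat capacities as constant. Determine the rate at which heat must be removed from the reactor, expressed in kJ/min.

Extent of reaction ξ = 0.257 × 13.7 = 3.5209 mol/s
Reaction term: ξ·ΔH°_rxn = 3.5209 × -111 = -390.82 kJ/s
Sensible, feed 130→25 °C: -240.23 kJ/s
Outlet flows (mol/s): A 10.179, H₂ 10.179, B 3.5209
Sensible, products 25→37.3 °C: 28.921 kJ/s
Q = ΔH = -602.13 kJ/s = -602.13 kW
Heat removed = 36128 kJ/min

Q_out = 36100 kJ/min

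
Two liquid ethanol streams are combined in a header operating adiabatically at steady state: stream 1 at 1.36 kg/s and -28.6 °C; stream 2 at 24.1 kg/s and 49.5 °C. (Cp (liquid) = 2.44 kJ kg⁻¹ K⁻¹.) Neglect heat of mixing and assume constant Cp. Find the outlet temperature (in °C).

Energy balance with Q = 0: Σ ṁᵢCp,ᵢ(T_out − Tᵢ) = 0
T_out = Σ ṁᵢCp,ᵢTᵢ / Σ ṁᵢCp,ᵢ
      = 2815.9 / 62.122 = 45.328 °C

T_out = 45.3 °C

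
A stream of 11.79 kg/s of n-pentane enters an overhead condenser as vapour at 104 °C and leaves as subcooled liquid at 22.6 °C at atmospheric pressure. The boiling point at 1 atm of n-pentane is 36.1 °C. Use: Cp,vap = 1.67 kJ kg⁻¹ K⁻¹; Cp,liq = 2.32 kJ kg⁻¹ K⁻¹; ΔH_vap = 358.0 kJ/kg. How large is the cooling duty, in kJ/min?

vapour 104→36.1 °C: -113.39 kJ/kg
condensation at 36.1 °C: -358 kJ/kg
liquid 36.1→22.6 °C: -31.32 kJ/kg
Δh = -113.39 + -358 + -31.32 = -502.71 kJ/kg
Q = ṁ·Δh = 11.79 kg/s × -502.71 kJ/kg = -5927 kJ/s
|Q| = 5927 kW = 355620 kJ/min

Q_c = 356000 kJ/min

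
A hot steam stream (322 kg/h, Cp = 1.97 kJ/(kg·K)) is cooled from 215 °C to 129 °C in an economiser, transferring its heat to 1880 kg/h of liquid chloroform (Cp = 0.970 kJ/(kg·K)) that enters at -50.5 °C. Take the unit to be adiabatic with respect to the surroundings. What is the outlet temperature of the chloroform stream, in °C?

T_c,out = -20.6 °C

Heat released by hot stream: Q = 322 × 1.97 × (215 − 129) = 54553 kJ/h
Energy balance on cold side (adiabatic exchanger): Q = ṁ_c·Cp_c·(T_c,out − T_c,in)
T_c,out = -50.5 + 54553/(1880 × 0.970) = -20.585 °C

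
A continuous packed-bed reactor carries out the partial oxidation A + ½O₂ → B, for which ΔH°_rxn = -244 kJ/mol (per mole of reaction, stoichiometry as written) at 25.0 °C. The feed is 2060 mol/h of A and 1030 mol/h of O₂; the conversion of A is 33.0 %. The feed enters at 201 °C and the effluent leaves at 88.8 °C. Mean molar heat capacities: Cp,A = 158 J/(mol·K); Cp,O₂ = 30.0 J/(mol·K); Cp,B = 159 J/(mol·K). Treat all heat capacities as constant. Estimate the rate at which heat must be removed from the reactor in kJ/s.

Extent of reaction ξ = 0.330 × 2060 = 679.8 mol/h
Reaction term: ξ·ΔH°_rxn = 679.8 × -244 = -165870 kJ/h
Sensible, feed 201→25 °C: -62723 kJ/h
Outlet flows (mol/h): A 1380.2, O₂ 690.1, B 679.8
Sensible, products 25→88.8 °C: 22130 kJ/h
Q = ΔH = -206460 kJ/h = -57.351 kW
Heat removed = 57.351 kJ/s

Q_out = 57.4 kJ/s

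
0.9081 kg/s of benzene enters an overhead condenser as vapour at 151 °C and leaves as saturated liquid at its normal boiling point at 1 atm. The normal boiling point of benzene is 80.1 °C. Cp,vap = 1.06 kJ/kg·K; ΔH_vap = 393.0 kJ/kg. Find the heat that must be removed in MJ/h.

Q_c = 1530 MJ/h

vapour 151→80.1 °C: -75.154 kJ/kg
condensation at 80.1 °C: -393 kJ/kg
Δh = -75.154 + -393 = -468.15 kJ/kg
Q = ṁ·Δh = 0.9081 kg/s × -468.15 kJ/kg = -425.13 kJ/s
|Q| = 425.13 kW = 1530.5 MJ/h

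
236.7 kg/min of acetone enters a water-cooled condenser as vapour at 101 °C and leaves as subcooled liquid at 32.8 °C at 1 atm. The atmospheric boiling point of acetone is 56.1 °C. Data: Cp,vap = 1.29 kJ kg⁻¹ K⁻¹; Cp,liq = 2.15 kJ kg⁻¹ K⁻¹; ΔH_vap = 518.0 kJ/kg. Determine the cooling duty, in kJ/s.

Q_c = 2470 kJ/s

vapour 101→56.1 °C: -57.921 kJ/kg
condensation at 56.1 °C: -518 kJ/kg
liquid 56.1→32.8 °C: -50.095 kJ/kg
Δh = -57.921 + -518 + -50.095 = -626.02 kJ/kg
Q = ṁ·Δh = 236.7 kg/min × -626.02 kJ/kg = -148180 kJ/min
|Q| = 2469.6 kW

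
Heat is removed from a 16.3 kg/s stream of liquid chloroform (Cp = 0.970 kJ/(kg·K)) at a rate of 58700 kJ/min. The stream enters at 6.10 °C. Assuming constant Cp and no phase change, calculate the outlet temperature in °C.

T_out = -55.8 °C

Q = 58700 kJ/min = 978.33 kJ/s
ΔT = Q/(ṁ·Cp) = 978.33/(16.3×0.970) = 61.877 K
T_out = 6.10 − 61.877 = -55.777 °C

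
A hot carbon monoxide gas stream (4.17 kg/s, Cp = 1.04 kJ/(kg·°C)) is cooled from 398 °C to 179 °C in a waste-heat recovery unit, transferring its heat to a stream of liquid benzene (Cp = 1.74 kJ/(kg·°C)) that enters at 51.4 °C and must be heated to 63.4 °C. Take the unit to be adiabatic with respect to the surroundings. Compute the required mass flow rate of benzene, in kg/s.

ṁ_c = 45.5 kg/s

Heat released by hot stream: Q = 4.17 × 1.04 × (398 − 179) = 949.76 kJ/s
Energy balance on cold side (adiabatic exchanger): Q = ṁ_c·Cp_c·(T_c,out − T_c,in)
ṁ_c = 949.76 / [1.74 × (63.4 − 51.4)] = 45.487 kg/s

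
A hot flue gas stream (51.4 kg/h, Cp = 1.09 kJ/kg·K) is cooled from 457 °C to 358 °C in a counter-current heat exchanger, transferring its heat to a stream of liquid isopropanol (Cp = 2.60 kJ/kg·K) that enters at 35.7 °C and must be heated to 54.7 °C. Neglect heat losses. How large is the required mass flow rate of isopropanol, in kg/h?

Heat released by hot stream: Q = 51.4 × 1.09 × (457 − 358) = 5546.6 kJ/h
Energy balance on cold side (adiabatic exchanger): Q = ṁ_c·Cp_c·(T_c,out − T_c,in)
ṁ_c = 5546.6 / [2.60 × (54.7 − 35.7)] = 112.28 kg/h

ṁ_c = 112 kg/h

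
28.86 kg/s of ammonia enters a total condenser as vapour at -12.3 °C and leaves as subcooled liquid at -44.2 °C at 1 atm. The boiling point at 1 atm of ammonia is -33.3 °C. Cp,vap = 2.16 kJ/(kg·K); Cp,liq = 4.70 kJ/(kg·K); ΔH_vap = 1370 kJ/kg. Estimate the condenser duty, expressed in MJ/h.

vapour -12.3→-33.3 °C: -45.36 kJ/kg
condensation at -33.3 °C: -1370 kJ/kg
liquid -33.3→-44.2 °C: -51.23 kJ/kg
Δh = -45.36 + -1370 + -51.23 = -1466.6 kJ/kg
Q = ṁ·Δh = 28.86 kg/s × -1466.6 kJ/kg = -42326 kJ/s
|Q| = 42326 kW = 152370 MJ/h

Q_c = 152000 MJ/h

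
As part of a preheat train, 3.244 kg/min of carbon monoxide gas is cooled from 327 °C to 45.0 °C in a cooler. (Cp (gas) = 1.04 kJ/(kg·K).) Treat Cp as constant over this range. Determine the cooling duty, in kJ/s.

Q = ṁ·Cp·ΔT = 3.244 × 1.04 × (45.0 − 327) = -951.4 kJ/min
Converting: 951.4 / 60 s = 15.857 kW

Q_c = 15.9 kJ/s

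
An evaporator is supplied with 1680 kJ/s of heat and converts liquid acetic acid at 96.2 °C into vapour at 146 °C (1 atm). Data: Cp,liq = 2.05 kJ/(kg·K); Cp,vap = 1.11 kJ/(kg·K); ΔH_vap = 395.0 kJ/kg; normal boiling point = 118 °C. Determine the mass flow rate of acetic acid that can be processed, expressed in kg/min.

Δh = 2.05×(118−96.2) + 395.0 + 1.11×(146−118) = 470.77 kJ/kg
Q = 1680 kJ/s = 1680 kJ/s = 100800 kJ/min
ṁ = Q/Δh = 100800 / 470.77 = 214.12 kg/min

ṁ = 214 kg/min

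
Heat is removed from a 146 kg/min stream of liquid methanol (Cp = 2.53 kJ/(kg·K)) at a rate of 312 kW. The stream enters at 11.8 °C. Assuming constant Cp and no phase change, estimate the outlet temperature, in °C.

T_out = -38.9 °C

Q = 312 kW = 18720 kJ/min
ΔT = Q/(ṁ·Cp) = 18720/(146×2.53) = 50.68 K
T_out = 11.8 − 50.68 = -38.88 °C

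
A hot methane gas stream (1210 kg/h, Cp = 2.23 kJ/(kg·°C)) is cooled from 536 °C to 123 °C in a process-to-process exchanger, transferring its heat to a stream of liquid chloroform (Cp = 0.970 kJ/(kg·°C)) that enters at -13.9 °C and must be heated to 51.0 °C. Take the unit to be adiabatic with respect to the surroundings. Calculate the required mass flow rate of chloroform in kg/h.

Heat released by hot stream: Q = 1210 × 2.23 × (536 − 123) = 1.1144e+06 kJ/h
Energy balance on cold side (adiabatic exchanger): Q = ṁ_c·Cp_c·(T_c,out − T_c,in)
ṁ_c = 1.1144e+06 / [0.970 × (51.0 − -13.9)] = 17702 kg/h

ṁ_c = 17700 kg/h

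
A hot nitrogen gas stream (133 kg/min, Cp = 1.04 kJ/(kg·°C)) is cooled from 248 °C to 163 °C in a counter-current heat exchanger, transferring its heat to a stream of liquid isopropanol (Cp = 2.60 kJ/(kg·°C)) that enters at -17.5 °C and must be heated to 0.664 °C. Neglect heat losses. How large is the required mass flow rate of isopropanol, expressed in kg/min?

Heat released by hot stream: Q = 133 × 1.04 × (248 − 163) = 11757 kJ/min
Energy balance on cold side (adiabatic exchanger): Q = ṁ_c·Cp_c·(T_c,out − T_c,in)
ṁ_c = 11757 / [2.60 × (0.664 − -17.5)] = 248.95 kg/min

ṁ_c = 249 kg/min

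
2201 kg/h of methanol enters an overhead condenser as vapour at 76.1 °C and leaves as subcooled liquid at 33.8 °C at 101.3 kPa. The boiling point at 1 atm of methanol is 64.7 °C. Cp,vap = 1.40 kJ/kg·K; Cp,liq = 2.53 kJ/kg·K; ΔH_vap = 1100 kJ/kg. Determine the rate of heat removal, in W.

vapour 76.1→64.7 °C: -15.96 kJ/kg
condensation at 64.7 °C: -1100 kJ/kg
liquid 64.7→33.8 °C: -78.177 kJ/kg
Δh = -15.96 + -1100 + -78.177 = -1194.1 kJ/kg
Q = ṁ·Δh = 2201 kg/h × -1194.1 kJ/kg = -2.6283e+06 kJ/h
|Q| = 730.08 kW = 730080 W

Q_c = 730000 W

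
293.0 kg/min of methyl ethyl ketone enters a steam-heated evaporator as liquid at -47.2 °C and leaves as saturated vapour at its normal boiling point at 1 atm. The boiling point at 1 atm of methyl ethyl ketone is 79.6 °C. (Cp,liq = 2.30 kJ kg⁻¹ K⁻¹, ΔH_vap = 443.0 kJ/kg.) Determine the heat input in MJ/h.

Q = 12900 MJ/h

liquid -47.2→79.6 °C: 291.64 kJ/kg
vaporisation at 79.6 °C: 443 kJ/kg
Δh = 291.64 + 443 = 734.64 kJ/kg
Q = ṁ·Δh = 293.0 kg/min × 734.64 kJ/kg = 215250 kJ/min
|Q| = 3587.5 kW = 12915 MJ/h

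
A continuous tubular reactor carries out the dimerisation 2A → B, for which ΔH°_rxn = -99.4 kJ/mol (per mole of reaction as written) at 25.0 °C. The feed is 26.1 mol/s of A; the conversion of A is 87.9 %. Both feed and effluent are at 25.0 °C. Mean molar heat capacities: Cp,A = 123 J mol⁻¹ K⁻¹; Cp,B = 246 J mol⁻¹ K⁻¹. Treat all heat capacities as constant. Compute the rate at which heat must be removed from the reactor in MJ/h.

Q_out = 4100 MJ/h

Extent of reaction ξ = 0.879 × 26.1 / 2 = 11.471 mol/s
Reaction term: ξ·ΔH°_rxn = 11.471 × -99.4 = -1140.2 kJ/s
Q = ΔH = -1140.2 kJ/s = -1140.2 kW
Heat removed = 4104.8 MJ/h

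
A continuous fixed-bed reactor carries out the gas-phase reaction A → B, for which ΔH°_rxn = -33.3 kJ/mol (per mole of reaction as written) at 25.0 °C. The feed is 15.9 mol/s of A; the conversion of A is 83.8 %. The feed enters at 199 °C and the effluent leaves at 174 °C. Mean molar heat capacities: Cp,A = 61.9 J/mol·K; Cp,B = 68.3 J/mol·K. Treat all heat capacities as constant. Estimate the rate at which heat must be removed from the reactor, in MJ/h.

Q_out = 1640 MJ/h

Extent of reaction ξ = 0.838 × 15.9 = 13.324 mol/s
Reaction term: ξ·ΔH°_rxn = 13.324 × -33.3 = -443.7 kJ/s
Sensible, feed 199→25 °C: -171.25 kJ/s
Outlet flows (mol/s): A 2.5758, B 13.324
Sensible, products 25→174 °C: 159.35 kJ/s
Q = ΔH = -455.6 kJ/s = -455.6 kW
Heat removed = 1640.1 MJ/h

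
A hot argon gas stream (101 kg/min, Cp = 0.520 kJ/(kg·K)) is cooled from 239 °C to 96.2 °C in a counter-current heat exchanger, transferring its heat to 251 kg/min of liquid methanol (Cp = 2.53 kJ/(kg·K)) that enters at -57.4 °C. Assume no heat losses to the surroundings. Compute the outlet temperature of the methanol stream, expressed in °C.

T_c,out = -45.6 °C

Heat released by hot stream: Q = 101 × 0.520 × (239 − 96.2) = 7499.9 kJ/min
Energy balance on cold side (adiabatic exchanger): Q = ṁ_c·Cp_c·(T_c,out − T_c,in)
T_c,out = -57.4 + 7499.9/(251 × 2.53) = -45.59 °C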